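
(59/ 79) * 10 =590/ 79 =7.47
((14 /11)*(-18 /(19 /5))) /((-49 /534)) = 96120 /1463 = 65.70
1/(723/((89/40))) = 89/28920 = 0.00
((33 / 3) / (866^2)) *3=33 / 749956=0.00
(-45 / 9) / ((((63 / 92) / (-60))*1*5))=87.62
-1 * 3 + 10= 7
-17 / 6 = -2.83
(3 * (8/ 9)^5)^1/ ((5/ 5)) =32768/ 19683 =1.66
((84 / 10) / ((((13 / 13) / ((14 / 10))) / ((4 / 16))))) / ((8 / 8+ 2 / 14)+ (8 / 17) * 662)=17493 / 1860400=0.01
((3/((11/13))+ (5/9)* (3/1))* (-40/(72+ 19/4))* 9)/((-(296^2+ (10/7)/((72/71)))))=0.00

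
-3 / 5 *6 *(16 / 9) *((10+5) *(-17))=1632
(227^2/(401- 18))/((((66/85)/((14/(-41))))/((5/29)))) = -153298775/15027771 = -10.20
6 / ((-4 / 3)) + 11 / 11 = -7 / 2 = -3.50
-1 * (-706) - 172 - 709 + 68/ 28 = -1208/ 7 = -172.57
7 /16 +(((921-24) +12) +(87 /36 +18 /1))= 44633 /48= 929.85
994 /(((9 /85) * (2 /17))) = 718165 /9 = 79796.11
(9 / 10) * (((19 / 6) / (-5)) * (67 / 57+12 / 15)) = -563 / 500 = -1.13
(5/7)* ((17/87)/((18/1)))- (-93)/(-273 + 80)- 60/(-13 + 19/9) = 74582833/14809662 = 5.04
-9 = -9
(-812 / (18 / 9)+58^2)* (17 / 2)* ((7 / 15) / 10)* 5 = 58667 / 10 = 5866.70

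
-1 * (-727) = 727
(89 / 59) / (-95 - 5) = -89 / 5900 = -0.02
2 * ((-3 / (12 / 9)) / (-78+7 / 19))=171 / 2950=0.06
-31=-31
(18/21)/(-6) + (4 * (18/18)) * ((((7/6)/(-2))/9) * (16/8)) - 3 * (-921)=522082/189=2762.34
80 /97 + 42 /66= 1.46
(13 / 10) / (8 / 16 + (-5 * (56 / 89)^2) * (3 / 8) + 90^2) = 102973 / 641581805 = 0.00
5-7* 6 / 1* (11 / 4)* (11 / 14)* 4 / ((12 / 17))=-2037 / 4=-509.25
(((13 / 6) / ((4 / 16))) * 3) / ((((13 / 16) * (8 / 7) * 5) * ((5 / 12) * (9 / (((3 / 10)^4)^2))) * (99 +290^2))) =15309 / 13156093750000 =0.00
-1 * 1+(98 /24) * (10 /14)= 23 /12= 1.92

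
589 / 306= 1.92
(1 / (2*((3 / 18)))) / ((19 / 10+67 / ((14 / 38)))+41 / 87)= 18270 / 1121951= 0.02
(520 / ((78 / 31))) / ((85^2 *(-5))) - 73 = -1582399 / 21675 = -73.01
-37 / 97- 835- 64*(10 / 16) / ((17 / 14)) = -1431864 / 1649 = -868.32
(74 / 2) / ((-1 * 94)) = -37 / 94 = -0.39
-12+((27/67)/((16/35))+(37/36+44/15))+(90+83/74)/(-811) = -10523188057/1447537680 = -7.27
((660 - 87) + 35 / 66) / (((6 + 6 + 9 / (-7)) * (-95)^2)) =264971 / 44673750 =0.01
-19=-19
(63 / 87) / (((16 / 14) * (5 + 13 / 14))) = 1029 / 9628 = 0.11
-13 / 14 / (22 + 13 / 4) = -26 / 707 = -0.04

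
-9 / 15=-3 / 5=-0.60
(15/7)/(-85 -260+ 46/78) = -0.01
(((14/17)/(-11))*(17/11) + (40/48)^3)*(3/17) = 12101/148104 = 0.08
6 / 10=0.60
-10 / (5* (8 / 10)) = -5 / 2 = -2.50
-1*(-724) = 724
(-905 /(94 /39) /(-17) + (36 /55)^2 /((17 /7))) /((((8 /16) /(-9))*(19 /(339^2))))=-111310330083327 /45922525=-2423872.16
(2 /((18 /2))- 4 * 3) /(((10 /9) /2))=-106 /5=-21.20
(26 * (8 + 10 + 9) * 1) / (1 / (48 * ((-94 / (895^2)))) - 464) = -243648 / 222661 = -1.09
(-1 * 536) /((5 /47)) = -25192 /5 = -5038.40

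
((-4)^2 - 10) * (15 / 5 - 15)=-72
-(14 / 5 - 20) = 86 / 5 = 17.20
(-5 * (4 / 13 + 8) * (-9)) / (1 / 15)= 72900 / 13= 5607.69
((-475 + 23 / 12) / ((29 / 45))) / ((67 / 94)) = -1029.92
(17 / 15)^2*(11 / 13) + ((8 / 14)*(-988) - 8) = -11701147 / 20475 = -571.48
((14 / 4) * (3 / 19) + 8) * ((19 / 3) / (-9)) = -6.02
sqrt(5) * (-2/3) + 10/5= 2 - 2 * sqrt(5)/3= 0.51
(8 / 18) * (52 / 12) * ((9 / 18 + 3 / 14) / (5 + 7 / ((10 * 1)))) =2600 / 10773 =0.24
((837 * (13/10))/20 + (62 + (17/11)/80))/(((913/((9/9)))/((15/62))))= 1536801/49813280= 0.03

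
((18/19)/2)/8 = 9/152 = 0.06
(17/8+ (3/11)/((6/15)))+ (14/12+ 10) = 3689/264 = 13.97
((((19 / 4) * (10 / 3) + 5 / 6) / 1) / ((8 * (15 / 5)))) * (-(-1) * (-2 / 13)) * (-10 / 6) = 125 / 702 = 0.18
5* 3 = 15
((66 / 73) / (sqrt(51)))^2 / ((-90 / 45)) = -0.01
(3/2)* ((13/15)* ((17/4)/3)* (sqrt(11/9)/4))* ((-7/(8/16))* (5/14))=-221* sqrt(11)/288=-2.55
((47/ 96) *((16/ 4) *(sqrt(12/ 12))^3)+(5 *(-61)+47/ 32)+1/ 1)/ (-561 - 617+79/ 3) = 5771/ 22112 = 0.26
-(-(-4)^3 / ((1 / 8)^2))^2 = -16777216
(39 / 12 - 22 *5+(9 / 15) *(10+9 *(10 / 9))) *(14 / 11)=-2653 / 22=-120.59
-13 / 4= -3.25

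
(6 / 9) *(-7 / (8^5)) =-7 / 49152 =-0.00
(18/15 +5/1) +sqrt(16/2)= 2 * sqrt(2) +31/5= 9.03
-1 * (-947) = 947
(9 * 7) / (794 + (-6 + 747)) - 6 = -9147 / 1535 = -5.96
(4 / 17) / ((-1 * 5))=-4 / 85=-0.05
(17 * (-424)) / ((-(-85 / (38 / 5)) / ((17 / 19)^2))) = -245072 / 475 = -515.94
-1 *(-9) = 9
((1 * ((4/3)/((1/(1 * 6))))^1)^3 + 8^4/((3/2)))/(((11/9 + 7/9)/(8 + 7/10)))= 70528/5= 14105.60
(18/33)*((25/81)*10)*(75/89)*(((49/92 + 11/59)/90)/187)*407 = 30085625/1219565754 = 0.02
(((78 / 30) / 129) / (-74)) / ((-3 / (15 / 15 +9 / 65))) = 1 / 9675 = 0.00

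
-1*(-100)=100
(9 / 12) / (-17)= -3 / 68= -0.04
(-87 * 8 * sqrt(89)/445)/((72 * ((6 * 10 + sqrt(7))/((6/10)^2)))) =-0.00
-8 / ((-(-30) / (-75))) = 20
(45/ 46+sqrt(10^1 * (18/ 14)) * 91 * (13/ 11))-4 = -139/ 46+507 * sqrt(70)/ 11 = 382.60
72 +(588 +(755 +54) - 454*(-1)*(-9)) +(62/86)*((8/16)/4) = -900217/344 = -2616.91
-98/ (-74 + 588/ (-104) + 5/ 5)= 2548/ 2045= 1.25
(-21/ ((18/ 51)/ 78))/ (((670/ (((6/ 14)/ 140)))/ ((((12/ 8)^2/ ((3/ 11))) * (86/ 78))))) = -72369/ 375200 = -0.19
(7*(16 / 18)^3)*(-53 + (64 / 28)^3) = -7210496 / 35721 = -201.86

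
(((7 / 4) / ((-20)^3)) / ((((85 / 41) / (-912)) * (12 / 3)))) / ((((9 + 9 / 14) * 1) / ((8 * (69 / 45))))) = 877933 / 28687500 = 0.03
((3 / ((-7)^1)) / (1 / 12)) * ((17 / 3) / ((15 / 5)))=-68 / 7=-9.71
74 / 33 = 2.24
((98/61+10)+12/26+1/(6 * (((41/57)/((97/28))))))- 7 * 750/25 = -358918661/1820728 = -197.13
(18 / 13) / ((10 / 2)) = 18 / 65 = 0.28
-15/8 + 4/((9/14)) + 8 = 889/72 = 12.35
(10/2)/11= 5/11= 0.45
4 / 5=0.80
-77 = -77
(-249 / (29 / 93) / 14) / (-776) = 23157 / 315056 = 0.07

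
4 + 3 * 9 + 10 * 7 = 101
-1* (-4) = 4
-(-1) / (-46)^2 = 1 / 2116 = 0.00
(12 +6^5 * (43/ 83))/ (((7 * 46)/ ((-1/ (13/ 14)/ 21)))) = -111788/ 173719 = -0.64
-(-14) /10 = 7 /5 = 1.40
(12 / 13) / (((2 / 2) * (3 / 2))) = 8 / 13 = 0.62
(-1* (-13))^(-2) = 1 / 169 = 0.01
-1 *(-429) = 429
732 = 732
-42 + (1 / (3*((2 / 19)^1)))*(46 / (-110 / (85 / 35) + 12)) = -78745 / 1698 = -46.38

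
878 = 878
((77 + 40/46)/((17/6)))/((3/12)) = 42984/391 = 109.93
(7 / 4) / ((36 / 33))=77 / 48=1.60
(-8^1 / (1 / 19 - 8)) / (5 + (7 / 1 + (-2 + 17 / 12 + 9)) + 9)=1824 / 53303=0.03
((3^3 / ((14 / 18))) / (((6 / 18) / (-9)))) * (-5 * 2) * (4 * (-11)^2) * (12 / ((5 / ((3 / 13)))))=228637728 / 91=2512502.51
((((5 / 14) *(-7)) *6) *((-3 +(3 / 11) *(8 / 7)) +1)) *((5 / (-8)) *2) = -4875 / 154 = -31.66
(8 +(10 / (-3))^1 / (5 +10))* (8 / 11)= 560 / 99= 5.66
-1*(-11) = 11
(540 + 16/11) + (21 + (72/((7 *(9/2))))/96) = 259865/462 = 562.48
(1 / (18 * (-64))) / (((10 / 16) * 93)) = -1 / 66960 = -0.00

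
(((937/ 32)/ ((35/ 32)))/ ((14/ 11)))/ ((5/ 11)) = 113377/ 2450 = 46.28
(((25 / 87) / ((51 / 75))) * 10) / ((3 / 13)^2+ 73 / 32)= 270400 / 149379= 1.81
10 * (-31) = -310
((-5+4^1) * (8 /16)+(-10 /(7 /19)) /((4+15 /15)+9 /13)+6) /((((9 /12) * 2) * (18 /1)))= 379 /13986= 0.03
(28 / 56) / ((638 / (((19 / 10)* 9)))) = 171 / 12760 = 0.01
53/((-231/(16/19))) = -848/4389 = -0.19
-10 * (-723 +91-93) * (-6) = -43500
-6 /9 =-0.67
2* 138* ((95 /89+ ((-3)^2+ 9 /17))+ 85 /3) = 16256768 /1513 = 10744.72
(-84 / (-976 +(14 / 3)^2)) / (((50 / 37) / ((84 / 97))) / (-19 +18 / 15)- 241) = -26139834 / 71589291037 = -0.00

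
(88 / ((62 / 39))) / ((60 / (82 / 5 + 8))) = 17446 / 775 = 22.51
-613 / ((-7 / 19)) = 11647 / 7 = 1663.86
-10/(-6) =5/3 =1.67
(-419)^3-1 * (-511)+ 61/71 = -5222727847/71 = -73559547.14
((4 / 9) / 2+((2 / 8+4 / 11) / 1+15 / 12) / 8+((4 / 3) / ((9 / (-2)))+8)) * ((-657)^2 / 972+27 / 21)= 131860171 / 36288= 3633.71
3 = 3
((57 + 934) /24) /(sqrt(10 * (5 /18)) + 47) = 0.85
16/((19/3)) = 48/19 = 2.53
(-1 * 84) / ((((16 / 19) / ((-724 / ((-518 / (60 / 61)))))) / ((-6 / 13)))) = 1857060 / 29341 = 63.29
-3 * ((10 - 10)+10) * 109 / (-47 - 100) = 1090 / 49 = 22.24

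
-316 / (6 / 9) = -474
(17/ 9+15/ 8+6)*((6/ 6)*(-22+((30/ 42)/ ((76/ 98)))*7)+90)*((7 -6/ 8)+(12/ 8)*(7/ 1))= 2337697/ 192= 12175.51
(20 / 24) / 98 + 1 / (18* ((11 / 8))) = 949 / 19404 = 0.05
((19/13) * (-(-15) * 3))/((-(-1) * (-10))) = -171/26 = -6.58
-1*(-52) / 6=8.67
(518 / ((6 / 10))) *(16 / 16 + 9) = 25900 / 3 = 8633.33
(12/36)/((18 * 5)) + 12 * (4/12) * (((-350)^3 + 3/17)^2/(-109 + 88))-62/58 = -5546341467468286967803/15840090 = -350145830450981.46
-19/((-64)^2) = -19/4096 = -0.00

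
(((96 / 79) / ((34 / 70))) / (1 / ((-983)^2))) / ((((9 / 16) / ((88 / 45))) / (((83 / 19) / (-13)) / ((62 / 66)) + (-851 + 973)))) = 283857868013547520 / 277650477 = 1022356853.41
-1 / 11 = -0.09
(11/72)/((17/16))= 22/153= 0.14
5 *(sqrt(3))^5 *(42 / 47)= 1890 *sqrt(3) / 47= 69.65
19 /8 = 2.38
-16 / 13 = -1.23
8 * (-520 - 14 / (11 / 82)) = -54944 / 11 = -4994.91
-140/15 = -28/3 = -9.33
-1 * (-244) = 244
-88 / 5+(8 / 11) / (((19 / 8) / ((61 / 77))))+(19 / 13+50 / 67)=-1061760149 / 70085015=-15.15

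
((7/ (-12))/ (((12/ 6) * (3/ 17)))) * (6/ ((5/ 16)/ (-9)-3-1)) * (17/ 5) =3468/ 415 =8.36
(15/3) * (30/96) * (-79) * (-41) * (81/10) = 1311795/32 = 40993.59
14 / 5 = 2.80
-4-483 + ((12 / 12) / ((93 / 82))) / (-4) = -90623 / 186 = -487.22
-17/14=-1.21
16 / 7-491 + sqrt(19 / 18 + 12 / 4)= -3421 / 7 + sqrt(146) / 6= -486.70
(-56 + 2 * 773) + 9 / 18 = 2981 / 2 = 1490.50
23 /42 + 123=5189 /42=123.55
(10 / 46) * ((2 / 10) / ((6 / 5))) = 5 / 138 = 0.04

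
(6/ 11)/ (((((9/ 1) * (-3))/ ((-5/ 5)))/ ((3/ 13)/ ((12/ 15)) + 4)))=223/ 2574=0.09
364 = 364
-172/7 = -24.57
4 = 4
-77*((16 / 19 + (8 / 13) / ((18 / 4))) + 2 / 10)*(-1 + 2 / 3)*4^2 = 16142896 / 33345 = 484.12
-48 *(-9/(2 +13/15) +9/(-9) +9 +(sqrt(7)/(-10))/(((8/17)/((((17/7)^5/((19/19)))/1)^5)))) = -10032/43 +294301998029768521325918069543907 *sqrt(7)/6705343098319824504035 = 116123796225.57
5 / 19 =0.26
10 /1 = 10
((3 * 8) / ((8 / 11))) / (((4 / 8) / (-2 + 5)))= 198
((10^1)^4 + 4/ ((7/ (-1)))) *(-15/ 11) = -1049940/ 77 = -13635.58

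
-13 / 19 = -0.68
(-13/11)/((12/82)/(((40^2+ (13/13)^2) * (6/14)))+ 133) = -65641/7387149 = -0.01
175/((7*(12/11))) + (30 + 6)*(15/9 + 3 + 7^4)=1039523/12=86626.92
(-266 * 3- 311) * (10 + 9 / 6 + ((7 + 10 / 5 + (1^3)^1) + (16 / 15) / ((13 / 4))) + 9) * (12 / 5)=-26667014 / 325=-82052.35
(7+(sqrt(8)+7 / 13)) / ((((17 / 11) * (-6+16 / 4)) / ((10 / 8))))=-2695 / 884-55 * sqrt(2) / 68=-4.19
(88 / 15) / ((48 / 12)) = 22 / 15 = 1.47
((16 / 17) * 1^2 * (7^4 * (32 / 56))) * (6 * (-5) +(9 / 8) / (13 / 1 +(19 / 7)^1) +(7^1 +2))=-25268124 / 935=-27024.73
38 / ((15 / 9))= 114 / 5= 22.80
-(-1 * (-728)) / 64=-91 / 8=-11.38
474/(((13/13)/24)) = 11376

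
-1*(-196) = 196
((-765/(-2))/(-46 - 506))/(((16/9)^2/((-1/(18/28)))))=16065/47104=0.34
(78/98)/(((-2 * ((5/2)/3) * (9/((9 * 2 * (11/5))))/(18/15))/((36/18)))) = -30888/6125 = -5.04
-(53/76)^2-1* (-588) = 3393479/5776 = 587.51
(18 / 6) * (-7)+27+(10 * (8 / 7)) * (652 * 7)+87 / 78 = 1356345 / 26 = 52167.12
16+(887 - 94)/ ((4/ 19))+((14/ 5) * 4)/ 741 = 56060579/ 14820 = 3782.77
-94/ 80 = -47/ 40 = -1.18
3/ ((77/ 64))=192/ 77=2.49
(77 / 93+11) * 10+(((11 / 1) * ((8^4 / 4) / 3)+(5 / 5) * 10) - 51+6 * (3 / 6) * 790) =6201.95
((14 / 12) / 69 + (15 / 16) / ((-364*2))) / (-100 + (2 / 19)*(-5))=-715597 / 4605269760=-0.00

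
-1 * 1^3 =-1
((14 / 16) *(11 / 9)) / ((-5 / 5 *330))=-0.00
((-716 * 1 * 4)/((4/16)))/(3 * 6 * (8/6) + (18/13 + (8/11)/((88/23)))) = -18020288/40229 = -447.94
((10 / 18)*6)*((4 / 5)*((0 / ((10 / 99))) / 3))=0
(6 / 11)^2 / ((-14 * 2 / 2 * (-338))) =9 / 143143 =0.00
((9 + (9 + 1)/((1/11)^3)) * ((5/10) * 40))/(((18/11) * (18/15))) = 3662725/27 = 135656.48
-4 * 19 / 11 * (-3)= 228 / 11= 20.73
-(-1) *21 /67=21 /67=0.31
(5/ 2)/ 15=1/ 6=0.17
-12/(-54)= 2/9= 0.22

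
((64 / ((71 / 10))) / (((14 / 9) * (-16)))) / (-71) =180 / 35287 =0.01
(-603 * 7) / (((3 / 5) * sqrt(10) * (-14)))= 201 * sqrt(10) / 4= 158.90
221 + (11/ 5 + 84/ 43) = 225.15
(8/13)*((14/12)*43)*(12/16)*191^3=2097329171/13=161333013.15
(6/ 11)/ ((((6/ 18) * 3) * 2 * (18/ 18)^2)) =3/ 11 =0.27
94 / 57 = 1.65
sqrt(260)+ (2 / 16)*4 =16.62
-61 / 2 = -30.50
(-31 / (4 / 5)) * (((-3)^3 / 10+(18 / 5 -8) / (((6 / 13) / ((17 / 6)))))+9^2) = -17887 / 9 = -1987.44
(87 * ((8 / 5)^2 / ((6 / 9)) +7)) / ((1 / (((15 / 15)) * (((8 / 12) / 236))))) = 7859 / 2950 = 2.66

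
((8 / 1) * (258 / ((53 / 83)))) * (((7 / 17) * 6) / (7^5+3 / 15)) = 2997960 / 6309703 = 0.48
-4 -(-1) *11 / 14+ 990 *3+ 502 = 48563 / 14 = 3468.79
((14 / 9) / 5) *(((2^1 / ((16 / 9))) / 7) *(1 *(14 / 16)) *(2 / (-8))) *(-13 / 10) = 91 / 6400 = 0.01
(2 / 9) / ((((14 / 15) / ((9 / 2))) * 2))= 15 / 28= 0.54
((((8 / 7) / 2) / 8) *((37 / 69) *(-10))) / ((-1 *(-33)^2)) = 185 / 525987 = 0.00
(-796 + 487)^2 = 95481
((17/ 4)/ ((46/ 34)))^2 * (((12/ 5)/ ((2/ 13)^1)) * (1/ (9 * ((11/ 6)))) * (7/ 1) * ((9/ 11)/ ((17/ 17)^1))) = 68403699/ 1280180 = 53.43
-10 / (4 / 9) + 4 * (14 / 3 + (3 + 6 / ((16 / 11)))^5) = 1804981963 / 24576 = 73444.90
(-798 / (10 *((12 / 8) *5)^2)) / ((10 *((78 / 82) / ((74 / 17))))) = -807044 / 1243125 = -0.65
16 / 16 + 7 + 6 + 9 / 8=121 / 8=15.12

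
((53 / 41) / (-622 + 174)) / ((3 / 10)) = -265 / 27552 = -0.01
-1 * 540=-540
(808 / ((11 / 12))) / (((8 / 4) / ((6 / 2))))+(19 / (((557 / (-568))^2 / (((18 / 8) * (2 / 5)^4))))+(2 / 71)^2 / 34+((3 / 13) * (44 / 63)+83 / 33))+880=36693984021081669377 / 16633747475970625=2206.00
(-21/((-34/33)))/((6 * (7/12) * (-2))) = -99/34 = -2.91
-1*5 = -5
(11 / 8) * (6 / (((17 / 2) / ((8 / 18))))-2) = -473 / 204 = -2.32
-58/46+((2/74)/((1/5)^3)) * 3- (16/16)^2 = 6701/851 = 7.87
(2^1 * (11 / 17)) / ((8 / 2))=11 / 34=0.32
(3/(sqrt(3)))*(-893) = -893*sqrt(3) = -1546.72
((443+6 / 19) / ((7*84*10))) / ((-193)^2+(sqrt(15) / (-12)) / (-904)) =512800305595264 / 253353564965682239765 - 3807196*sqrt(15) / 760060694897046719295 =0.00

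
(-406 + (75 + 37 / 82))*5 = -135525 / 82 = -1652.74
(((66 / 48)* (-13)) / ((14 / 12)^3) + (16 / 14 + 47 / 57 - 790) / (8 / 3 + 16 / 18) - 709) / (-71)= 196425659 / 14806624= 13.27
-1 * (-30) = 30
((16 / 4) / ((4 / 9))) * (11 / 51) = 33 / 17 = 1.94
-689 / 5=-137.80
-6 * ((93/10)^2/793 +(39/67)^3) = -1.84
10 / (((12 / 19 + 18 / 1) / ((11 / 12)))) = 1045 / 2124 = 0.49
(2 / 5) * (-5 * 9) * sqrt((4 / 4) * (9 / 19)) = -54 * sqrt(19) / 19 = -12.39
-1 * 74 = -74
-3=-3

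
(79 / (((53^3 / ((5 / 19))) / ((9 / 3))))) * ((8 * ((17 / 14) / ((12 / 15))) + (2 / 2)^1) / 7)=109020 / 138604487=0.00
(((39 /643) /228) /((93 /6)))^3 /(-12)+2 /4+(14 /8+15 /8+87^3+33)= 3434252933898305038523519 /5214948647052151968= 658540.12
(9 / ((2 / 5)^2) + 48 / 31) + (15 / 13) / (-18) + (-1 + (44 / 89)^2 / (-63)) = 56.73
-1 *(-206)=206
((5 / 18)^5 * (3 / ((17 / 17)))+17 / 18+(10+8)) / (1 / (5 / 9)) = 59676985 / 5668704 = 10.53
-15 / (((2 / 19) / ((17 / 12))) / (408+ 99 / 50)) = -6621177 / 80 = -82764.71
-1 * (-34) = 34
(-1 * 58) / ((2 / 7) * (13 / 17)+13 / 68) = -27608 / 195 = -141.58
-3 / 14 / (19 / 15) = -45 / 266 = -0.17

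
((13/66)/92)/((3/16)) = 26/2277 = 0.01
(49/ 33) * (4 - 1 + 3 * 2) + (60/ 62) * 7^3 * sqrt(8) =147/ 11 + 20580 * sqrt(2)/ 31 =952.22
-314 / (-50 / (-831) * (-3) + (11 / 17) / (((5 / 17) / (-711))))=434890 / 2166667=0.20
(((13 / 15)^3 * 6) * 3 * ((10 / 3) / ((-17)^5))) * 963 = -940316 / 35496425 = -0.03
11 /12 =0.92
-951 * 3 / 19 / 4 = -37.54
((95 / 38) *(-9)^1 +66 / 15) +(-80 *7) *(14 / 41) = -85821 / 410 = -209.32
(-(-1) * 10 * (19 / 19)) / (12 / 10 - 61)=-50 / 299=-0.17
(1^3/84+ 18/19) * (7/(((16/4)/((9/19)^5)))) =0.04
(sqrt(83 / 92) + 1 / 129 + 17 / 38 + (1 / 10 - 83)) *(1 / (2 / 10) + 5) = -2020724 / 2451 + 5 *sqrt(1909) / 23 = -814.95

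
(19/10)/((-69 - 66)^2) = 19/182250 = 0.00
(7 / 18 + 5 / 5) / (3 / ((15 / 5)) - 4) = -25 / 54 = -0.46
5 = 5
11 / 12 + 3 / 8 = 31 / 24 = 1.29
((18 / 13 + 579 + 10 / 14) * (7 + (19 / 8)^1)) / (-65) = -99150 / 1183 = -83.81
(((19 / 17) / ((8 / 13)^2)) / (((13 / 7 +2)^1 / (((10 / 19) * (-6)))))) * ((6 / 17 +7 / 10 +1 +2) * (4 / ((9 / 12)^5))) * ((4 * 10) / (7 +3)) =-660.28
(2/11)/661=0.00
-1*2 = -2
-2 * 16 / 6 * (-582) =3104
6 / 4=3 / 2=1.50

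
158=158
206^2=42436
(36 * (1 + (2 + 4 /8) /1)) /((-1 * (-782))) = 0.16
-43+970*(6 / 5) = 1121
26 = 26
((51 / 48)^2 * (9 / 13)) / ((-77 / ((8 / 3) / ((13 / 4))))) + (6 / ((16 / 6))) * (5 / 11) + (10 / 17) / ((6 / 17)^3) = 40458851 / 2810808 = 14.39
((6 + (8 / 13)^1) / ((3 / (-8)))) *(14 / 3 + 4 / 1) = -1376 / 9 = -152.89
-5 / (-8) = 5 / 8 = 0.62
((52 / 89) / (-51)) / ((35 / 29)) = -1508 / 158865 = -0.01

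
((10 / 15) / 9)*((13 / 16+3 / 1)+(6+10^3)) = 74.80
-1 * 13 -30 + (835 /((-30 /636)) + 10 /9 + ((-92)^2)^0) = -159686 /9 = -17742.89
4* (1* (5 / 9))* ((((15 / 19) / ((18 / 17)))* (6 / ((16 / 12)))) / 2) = 425 / 114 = 3.73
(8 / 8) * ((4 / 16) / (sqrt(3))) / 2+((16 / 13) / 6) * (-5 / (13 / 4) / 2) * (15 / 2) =-200 / 169+sqrt(3) / 24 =-1.11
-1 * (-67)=67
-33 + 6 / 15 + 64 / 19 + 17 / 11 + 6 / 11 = -27.14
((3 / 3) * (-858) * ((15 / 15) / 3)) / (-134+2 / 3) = 429 / 200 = 2.14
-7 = -7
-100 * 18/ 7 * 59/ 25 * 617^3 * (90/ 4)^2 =-505132179762150/ 7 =-72161739966021.43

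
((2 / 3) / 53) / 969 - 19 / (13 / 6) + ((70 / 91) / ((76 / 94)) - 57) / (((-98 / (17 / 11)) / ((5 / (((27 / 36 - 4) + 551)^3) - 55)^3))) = -184732445528201356990500227054262589618402022 / 1256129505333984814205641946677327194567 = -147064.81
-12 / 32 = -3 / 8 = -0.38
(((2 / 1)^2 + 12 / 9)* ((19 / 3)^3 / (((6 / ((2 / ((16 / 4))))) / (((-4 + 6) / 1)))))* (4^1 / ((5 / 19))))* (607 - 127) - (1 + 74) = 133442629 / 81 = 1647439.86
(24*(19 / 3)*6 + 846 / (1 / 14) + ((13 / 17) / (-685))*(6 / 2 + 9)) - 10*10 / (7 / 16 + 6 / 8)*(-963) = 20764941816 / 221255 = 93850.72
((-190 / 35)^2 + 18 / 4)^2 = 11082241 / 9604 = 1153.92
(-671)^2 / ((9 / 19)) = 8554579 / 9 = 950508.78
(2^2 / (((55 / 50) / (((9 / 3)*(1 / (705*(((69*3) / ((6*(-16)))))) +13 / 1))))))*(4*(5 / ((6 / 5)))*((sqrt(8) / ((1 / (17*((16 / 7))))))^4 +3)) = 88608456938181684400 / 256952619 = 344843564089.85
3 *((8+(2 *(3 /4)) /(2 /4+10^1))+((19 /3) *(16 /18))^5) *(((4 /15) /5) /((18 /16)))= 18200818301536 /22599528525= 805.36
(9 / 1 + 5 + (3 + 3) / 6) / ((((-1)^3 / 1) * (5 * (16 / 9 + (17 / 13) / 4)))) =-1404 / 985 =-1.43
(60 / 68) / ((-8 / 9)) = -135 / 136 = -0.99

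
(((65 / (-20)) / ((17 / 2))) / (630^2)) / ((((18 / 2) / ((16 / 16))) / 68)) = -13 / 1786050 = -0.00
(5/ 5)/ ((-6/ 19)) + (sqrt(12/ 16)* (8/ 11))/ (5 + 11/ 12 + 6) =-19/ 6 + 48* sqrt(3)/ 1573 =-3.11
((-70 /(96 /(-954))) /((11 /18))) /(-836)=-1.36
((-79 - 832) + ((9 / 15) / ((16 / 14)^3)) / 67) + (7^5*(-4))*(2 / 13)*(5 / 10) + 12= -6070.38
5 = 5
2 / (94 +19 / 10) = 20 / 959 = 0.02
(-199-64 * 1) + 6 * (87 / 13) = -2897 / 13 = -222.85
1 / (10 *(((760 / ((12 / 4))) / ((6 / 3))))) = 3 / 3800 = 0.00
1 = 1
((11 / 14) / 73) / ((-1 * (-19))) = 11 / 19418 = 0.00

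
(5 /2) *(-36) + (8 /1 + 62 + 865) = 845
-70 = -70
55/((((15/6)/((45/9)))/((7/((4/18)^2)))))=31185/2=15592.50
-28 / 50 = -14 / 25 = -0.56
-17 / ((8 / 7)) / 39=-119 / 312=-0.38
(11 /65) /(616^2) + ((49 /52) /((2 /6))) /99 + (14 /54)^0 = 6918803 /6726720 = 1.03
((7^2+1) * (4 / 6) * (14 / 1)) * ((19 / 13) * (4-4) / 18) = 0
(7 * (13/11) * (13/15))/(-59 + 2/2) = -1183/9570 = -0.12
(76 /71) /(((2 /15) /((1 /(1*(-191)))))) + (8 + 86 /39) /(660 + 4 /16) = -37120318 /1396769439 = -0.03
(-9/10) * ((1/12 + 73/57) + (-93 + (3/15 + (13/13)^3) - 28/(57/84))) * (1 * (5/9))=150137/2280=65.85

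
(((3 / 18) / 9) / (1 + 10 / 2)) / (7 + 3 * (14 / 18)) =1 / 3024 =0.00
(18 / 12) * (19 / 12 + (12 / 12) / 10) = 101 / 40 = 2.52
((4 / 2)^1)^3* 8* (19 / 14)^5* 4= 19808792 / 16807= 1178.60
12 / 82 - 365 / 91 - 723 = -2711932 / 3731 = -726.86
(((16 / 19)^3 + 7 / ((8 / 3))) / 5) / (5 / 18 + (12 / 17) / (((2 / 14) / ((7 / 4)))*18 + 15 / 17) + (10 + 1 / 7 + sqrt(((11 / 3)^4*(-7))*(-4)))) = -427732611997047 / 306220579322509564 + 1340999212672581*sqrt(7) / 382775724153136955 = 0.01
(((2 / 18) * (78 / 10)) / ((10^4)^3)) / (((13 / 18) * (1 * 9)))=1 / 7500000000000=0.00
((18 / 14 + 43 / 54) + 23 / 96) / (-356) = -14041 / 2153088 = -0.01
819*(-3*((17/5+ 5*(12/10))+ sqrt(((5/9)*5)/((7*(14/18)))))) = -124254/5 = -24850.80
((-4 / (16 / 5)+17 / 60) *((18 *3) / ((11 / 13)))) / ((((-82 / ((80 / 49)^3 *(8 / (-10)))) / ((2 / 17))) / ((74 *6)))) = -136.82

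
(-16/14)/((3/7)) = -8/3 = -2.67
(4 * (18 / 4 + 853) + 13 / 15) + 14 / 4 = 103031 / 30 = 3434.37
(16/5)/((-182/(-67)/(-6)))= -3216/455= -7.07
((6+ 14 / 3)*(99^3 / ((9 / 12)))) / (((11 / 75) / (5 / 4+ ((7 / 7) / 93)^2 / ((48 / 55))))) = 113037111000 / 961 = 117624465.14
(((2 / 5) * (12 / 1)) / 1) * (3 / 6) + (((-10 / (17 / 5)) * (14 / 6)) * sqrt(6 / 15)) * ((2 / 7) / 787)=12 / 5 - 20 * sqrt(10) / 40137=2.40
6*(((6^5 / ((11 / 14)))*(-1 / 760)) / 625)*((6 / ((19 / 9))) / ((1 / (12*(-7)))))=370355328 / 12409375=29.84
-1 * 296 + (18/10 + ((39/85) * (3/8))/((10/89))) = -1990147/6800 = -292.67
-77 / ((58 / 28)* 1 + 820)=-1078 / 11509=-0.09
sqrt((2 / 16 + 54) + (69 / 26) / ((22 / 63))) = sqrt(20195318) / 572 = 7.86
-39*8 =-312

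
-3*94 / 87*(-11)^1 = 1034 / 29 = 35.66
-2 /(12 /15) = -5 /2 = -2.50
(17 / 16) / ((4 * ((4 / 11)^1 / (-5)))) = -935 / 256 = -3.65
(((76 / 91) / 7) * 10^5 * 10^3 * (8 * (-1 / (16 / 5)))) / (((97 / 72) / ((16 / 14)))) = -10944000000000 / 432523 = -25302700.67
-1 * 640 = -640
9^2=81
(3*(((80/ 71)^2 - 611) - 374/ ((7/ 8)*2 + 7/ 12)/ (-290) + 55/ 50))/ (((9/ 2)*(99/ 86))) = -107028702370/ 303926931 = -352.15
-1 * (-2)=2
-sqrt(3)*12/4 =-3*sqrt(3) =-5.20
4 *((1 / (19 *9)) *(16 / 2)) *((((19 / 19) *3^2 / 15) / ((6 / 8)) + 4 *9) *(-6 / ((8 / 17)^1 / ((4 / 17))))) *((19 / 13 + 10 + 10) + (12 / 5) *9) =-5493504 / 6175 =-889.64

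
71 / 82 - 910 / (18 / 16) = -596321 / 738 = -808.02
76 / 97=0.78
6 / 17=0.35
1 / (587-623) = -1 / 36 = -0.03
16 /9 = 1.78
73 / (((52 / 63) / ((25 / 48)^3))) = 7984375 / 638976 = 12.50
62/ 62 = 1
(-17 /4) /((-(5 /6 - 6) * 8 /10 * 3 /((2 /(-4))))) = 85 /496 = 0.17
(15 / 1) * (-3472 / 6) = -8680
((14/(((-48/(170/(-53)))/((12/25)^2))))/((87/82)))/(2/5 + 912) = 19516/87647425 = 0.00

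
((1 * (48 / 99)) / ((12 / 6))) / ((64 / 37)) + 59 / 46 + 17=111863 / 6072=18.42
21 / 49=3 / 7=0.43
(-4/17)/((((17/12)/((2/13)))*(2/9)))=-432/3757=-0.11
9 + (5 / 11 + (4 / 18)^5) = 9.46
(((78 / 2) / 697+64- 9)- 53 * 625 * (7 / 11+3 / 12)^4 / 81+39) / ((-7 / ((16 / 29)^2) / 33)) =177302575137 / 780201587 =227.25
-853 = -853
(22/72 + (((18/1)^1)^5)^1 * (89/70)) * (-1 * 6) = -3027088321/210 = -14414706.29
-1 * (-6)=6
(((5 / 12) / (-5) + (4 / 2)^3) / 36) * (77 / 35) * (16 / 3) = 209 / 81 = 2.58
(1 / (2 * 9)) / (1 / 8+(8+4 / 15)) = 20 / 3021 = 0.01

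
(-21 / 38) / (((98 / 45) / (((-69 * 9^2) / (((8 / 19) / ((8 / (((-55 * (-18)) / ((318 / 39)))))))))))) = 221.94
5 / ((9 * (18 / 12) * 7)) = 10 / 189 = 0.05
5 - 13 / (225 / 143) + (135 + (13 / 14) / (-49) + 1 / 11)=223793161 / 1697850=131.81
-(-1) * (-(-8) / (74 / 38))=152 / 37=4.11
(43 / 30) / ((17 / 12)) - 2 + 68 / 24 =941 / 510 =1.85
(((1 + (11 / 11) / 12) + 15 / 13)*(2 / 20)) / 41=349 / 63960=0.01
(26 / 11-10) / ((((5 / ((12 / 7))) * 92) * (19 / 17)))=-612 / 24035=-0.03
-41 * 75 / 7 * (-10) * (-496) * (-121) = 1845492000 / 7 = 263641714.29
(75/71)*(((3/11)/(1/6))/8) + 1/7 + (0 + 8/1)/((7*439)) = 3470703/9600052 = 0.36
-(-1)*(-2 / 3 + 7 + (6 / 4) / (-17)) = 637 / 102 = 6.25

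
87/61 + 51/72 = 3125/1464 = 2.13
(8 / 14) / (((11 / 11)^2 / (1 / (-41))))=-4 / 287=-0.01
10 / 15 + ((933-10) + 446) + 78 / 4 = 1389.17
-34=-34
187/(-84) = -2.23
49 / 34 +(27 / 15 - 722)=-122189 / 170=-718.76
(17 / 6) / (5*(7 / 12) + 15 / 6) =34 / 65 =0.52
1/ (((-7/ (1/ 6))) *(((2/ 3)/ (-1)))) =1/ 28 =0.04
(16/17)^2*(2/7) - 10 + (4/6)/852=-25197581/2585394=-9.75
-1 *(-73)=73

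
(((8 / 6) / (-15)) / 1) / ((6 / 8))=-16 / 135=-0.12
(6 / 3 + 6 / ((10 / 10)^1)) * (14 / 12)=28 / 3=9.33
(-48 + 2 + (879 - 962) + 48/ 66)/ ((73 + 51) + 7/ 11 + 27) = -1411/ 1668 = -0.85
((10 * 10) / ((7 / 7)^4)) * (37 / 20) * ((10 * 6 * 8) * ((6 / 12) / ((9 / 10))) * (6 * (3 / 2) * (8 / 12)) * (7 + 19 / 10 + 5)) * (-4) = -16457600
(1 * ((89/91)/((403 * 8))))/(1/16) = 178/36673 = 0.00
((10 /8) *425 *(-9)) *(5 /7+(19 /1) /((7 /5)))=-478125 /7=-68303.57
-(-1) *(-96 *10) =-960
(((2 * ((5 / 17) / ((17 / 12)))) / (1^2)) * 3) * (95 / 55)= 6840 / 3179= 2.15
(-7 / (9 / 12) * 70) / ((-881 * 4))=0.19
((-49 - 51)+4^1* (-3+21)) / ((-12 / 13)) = 91 / 3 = 30.33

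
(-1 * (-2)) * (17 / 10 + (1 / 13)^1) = 231 / 65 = 3.55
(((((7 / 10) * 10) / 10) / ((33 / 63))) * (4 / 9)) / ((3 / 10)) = 196 / 99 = 1.98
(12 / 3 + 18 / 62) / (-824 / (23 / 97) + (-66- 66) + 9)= -3059 / 2565467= -0.00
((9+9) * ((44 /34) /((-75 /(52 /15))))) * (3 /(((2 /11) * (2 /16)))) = -302016 /2125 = -142.13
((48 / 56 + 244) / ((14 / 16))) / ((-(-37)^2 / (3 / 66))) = -6856 / 737891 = -0.01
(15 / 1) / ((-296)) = -15 / 296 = -0.05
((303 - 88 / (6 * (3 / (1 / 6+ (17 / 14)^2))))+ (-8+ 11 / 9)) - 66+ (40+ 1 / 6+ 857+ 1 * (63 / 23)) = 68289041 / 60858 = 1122.10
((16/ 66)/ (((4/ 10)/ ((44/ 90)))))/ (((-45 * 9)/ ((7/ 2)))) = -28/ 10935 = -0.00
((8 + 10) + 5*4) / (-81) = -0.47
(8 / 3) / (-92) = -2 / 69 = -0.03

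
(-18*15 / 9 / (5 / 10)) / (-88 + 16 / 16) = 20 / 29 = 0.69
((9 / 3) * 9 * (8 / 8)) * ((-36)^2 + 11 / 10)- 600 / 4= 348717 / 10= 34871.70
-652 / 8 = -163 / 2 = -81.50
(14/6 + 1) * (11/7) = 110/21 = 5.24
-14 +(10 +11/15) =-3.27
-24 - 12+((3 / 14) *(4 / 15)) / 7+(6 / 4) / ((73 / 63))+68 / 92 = -27937739 / 822710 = -33.96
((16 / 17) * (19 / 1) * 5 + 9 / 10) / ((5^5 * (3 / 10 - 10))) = -15353 / 5153125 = -0.00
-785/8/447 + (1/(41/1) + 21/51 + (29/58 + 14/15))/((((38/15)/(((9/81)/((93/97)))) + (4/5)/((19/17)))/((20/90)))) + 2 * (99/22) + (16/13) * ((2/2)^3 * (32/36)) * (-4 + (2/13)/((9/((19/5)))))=26581316231709997/5915004580447560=4.49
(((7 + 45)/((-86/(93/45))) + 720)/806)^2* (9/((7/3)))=161189547627/52551492175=3.07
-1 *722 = -722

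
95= 95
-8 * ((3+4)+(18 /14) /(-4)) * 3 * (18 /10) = -288.51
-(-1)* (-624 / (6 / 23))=-2392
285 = 285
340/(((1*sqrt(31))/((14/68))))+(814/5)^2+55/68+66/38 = 70*sqrt(31)/31+856156257/32300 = 26518.96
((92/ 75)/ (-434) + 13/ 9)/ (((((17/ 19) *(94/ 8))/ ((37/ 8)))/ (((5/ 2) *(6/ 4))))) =2.38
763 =763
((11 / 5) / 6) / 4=11 / 120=0.09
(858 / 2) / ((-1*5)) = -429 / 5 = -85.80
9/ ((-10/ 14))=-63/ 5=-12.60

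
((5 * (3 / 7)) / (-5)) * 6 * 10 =-180 / 7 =-25.71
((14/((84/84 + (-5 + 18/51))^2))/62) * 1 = 2023/119164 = 0.02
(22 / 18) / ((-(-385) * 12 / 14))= 1 / 270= 0.00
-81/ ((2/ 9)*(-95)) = 729/ 190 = 3.84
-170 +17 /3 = -493 /3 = -164.33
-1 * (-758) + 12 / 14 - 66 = 4850 / 7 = 692.86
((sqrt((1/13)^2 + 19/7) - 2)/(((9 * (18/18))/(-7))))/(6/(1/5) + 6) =7/162 - sqrt(22526)/4212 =0.01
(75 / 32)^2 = 5625 / 1024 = 5.49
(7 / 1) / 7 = 1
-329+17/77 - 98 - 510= -72132/77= -936.78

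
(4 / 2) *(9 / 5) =18 / 5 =3.60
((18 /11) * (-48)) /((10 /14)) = -6048 /55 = -109.96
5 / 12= 0.42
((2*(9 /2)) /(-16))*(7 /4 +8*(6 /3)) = -639 /64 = -9.98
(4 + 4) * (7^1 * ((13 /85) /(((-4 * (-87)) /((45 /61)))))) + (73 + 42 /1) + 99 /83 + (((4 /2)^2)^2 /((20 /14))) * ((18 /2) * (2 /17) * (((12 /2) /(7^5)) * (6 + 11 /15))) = 17415682437026 /149825941475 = 116.24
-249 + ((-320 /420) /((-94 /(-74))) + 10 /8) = -980485 /3948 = -248.35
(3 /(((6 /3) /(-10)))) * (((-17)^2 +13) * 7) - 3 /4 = -126843 /4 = -31710.75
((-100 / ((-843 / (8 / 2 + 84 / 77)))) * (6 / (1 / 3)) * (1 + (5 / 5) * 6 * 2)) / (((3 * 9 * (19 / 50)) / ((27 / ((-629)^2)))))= 21840000 / 23235600289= 0.00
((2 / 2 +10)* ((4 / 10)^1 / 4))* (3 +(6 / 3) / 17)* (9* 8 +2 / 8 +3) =175483 / 680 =258.06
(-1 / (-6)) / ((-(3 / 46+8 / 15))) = -115 / 413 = -0.28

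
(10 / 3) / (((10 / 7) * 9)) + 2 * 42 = 2275 / 27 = 84.26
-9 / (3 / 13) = -39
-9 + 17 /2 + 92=183 /2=91.50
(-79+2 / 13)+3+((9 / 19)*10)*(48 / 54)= -17694 / 247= -71.64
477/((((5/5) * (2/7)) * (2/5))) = 16695/4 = 4173.75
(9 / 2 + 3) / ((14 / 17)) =255 / 28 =9.11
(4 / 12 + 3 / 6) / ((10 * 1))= 1 / 12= 0.08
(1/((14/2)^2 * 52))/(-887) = -1/2260076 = -0.00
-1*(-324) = 324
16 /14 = 1.14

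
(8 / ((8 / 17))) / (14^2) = 17 / 196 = 0.09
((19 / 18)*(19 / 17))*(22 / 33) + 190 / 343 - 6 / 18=158554 / 157437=1.01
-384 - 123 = -507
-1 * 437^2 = -190969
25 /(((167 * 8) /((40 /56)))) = 125 /9352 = 0.01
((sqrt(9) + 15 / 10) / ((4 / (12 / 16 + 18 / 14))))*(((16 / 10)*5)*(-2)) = -513 / 14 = -36.64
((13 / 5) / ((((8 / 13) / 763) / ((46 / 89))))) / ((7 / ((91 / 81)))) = 267.41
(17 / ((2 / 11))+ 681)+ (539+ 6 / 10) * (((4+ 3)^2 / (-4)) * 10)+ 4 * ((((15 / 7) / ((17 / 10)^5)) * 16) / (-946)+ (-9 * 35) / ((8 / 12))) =-631989327064191 / 9402293054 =-67216.51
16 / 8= 2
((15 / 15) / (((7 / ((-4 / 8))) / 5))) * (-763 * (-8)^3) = -139520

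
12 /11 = 1.09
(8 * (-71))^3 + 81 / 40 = -7330017199 / 40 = -183250429.98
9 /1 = 9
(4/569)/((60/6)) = 2/2845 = 0.00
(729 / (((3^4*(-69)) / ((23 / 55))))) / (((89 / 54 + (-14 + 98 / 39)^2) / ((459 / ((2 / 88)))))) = -50266008 / 6096325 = -8.25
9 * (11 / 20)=99 / 20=4.95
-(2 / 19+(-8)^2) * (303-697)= 479892 / 19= 25257.47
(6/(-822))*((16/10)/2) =-0.01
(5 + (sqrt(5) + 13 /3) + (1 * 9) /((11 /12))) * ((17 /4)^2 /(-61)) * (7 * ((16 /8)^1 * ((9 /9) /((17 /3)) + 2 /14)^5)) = -6259578272 /23745575469 - 9904396 * sqrt(5) /719562893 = -0.29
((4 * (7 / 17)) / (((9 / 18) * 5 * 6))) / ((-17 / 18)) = -168 / 1445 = -0.12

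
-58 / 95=-0.61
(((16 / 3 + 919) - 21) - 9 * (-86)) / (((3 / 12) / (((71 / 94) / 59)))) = 714544 / 8319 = 85.89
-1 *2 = -2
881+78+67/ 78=74869/ 78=959.86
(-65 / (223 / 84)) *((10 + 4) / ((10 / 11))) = -84084 / 223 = -377.06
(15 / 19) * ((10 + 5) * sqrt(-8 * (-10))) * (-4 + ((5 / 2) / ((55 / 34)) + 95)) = 916200 * sqrt(5) / 209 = 9802.32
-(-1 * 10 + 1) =9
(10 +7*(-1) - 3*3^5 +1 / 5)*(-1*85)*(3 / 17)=10887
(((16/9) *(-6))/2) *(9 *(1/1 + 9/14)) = -552/7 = -78.86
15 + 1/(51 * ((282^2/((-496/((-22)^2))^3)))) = 26943608767709/1796240616291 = 15.00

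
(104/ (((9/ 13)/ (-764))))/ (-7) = 1032928/ 63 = 16395.68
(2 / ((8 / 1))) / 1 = 1 / 4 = 0.25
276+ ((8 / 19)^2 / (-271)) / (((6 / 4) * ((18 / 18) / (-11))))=276.00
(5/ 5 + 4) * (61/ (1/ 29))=8845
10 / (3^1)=10 / 3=3.33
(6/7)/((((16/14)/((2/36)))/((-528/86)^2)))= 2904/1849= 1.57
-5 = -5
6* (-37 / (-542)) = 0.41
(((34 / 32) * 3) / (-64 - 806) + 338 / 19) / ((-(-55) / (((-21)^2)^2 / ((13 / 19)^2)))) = 5793966866583 / 43128800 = 134341.02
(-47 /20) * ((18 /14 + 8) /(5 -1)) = -611 /112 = -5.46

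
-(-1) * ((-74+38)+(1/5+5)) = -154/5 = -30.80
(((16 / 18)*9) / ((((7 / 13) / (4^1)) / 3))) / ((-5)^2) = 7.13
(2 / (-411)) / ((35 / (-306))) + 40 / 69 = 0.62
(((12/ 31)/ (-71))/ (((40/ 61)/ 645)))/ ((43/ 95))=-52155/ 4402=-11.85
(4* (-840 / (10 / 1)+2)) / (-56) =41 / 7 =5.86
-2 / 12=-1 / 6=-0.17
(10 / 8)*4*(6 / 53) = 0.57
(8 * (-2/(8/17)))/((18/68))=-1156/9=-128.44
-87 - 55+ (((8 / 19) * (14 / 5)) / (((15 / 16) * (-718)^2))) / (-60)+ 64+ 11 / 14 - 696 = -29821049635943 / 38567639250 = -773.21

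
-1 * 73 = -73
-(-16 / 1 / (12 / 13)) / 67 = 52 / 201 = 0.26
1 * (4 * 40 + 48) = 208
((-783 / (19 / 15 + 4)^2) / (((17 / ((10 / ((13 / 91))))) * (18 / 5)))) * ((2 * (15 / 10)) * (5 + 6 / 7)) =-60193125 / 106097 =-567.34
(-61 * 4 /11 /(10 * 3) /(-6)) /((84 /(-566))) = -17263 /20790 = -0.83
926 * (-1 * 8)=-7408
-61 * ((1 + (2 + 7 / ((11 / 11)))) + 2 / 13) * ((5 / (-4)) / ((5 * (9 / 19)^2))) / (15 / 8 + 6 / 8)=1937848 / 7371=262.90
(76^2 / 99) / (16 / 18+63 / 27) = 5776 / 319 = 18.11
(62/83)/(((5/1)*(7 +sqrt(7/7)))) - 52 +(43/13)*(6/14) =-7638159/151060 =-50.56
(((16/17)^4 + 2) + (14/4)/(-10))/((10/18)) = 4.38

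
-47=-47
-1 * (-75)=75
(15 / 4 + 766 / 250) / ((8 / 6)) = 10221 / 2000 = 5.11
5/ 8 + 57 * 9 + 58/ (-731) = 3003215/ 5848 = 513.55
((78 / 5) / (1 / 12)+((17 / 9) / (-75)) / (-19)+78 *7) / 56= 9403307 / 718200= 13.09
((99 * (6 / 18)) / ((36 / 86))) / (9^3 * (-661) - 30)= -43 / 262854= -0.00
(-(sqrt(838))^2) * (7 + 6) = -10894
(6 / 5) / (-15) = -2 / 25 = -0.08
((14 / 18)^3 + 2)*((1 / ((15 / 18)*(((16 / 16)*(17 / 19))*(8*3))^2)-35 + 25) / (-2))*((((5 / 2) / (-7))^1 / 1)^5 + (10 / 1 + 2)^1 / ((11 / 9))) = 144992854193023063 / 1196546188400640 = 121.18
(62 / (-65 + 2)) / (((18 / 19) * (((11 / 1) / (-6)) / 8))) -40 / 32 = 3.28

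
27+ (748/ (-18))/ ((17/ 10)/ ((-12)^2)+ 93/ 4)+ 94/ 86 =26.31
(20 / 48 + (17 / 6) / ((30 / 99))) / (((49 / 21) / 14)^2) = 1758 / 5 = 351.60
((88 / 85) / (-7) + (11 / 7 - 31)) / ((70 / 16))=-20112 / 2975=-6.76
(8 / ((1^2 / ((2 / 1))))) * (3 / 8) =6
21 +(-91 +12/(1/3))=-34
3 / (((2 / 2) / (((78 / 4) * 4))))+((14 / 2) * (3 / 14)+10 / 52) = 235.69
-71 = -71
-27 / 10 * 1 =-27 / 10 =-2.70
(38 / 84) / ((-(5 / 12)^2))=-456 / 175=-2.61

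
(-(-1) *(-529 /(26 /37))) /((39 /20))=-195730 /507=-386.06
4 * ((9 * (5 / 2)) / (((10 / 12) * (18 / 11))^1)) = 66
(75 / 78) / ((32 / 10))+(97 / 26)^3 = 3671817 / 70304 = 52.23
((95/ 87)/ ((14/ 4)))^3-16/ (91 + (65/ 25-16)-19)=-16059635320/ 66178892997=-0.24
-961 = -961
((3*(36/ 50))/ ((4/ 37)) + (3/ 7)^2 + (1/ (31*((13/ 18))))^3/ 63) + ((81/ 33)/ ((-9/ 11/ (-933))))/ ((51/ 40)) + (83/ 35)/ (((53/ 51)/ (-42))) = 306240948290933547/ 144479428061150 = 2119.62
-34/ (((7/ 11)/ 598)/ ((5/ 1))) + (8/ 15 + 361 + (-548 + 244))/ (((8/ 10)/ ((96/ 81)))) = -90530732/ 567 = -159666.19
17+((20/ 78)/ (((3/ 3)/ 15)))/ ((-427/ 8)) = 93967/ 5551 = 16.93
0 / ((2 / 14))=0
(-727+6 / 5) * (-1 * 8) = 29032 / 5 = 5806.40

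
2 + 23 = 25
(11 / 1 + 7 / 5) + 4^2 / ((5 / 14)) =286 / 5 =57.20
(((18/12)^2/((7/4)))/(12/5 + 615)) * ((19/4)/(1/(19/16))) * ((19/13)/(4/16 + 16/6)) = 0.01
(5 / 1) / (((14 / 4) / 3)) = 30 / 7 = 4.29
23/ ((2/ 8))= 92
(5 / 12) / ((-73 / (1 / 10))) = -1 / 1752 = -0.00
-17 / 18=-0.94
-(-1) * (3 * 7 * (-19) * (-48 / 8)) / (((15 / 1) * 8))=399 / 20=19.95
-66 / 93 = -22 / 31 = -0.71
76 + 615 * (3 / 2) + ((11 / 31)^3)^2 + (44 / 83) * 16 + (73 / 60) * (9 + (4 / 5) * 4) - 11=22338111498478769 / 22098841656900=1010.83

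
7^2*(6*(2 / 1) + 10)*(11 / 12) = 5929 / 6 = 988.17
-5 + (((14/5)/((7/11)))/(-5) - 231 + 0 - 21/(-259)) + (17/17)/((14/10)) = -1528648/6475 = -236.08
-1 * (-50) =50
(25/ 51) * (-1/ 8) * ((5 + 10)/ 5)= -25/ 136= -0.18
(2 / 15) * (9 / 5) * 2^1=0.48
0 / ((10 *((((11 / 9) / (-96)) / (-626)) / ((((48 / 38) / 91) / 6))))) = 0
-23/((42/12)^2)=-92/49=-1.88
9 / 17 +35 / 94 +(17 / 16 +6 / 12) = 2.46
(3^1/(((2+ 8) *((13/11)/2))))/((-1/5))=-33/13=-2.54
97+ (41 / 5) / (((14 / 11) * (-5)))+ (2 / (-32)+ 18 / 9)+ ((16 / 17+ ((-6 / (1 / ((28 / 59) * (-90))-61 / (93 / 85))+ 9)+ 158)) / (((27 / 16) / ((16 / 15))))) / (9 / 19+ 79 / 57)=45934725346387411 / 296795267672400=154.77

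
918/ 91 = 10.09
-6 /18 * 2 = -2 /3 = -0.67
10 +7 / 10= 107 / 10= 10.70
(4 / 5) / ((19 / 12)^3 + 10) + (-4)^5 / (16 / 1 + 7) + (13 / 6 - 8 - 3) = -887723429 / 16655910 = -53.30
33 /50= 0.66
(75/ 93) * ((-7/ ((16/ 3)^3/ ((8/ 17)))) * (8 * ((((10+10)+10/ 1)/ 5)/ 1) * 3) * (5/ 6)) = -70875/ 33728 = -2.10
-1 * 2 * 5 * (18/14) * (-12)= 1080/7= 154.29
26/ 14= 13/ 7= 1.86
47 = 47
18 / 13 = 1.38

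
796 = 796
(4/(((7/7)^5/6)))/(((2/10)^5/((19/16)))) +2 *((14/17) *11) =3028741/34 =89080.62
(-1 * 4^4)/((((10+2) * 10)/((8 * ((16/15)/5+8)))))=-157696/1125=-140.17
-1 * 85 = -85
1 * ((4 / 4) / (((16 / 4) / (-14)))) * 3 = -21 / 2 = -10.50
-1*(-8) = 8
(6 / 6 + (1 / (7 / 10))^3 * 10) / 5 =10343 / 1715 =6.03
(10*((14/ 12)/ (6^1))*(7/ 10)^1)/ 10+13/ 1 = 4729/ 360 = 13.14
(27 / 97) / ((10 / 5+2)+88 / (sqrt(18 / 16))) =-243 / 1498844+891* sqrt(2) / 374711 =0.00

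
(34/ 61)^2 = 1156/ 3721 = 0.31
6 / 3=2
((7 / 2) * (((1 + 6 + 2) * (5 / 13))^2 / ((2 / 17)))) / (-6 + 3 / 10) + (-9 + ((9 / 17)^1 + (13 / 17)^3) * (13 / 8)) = -4414148941 / 63102572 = -69.95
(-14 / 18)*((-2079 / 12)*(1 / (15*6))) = 539 / 360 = 1.50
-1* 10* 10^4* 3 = -300000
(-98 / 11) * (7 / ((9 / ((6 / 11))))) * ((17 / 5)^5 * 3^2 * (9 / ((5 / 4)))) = -111279.99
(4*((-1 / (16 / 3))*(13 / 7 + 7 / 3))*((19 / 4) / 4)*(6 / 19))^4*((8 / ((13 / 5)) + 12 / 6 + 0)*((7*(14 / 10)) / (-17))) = -39135393 / 6930560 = -5.65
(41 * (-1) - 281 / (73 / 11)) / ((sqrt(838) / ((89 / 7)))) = -270738 * sqrt(838) / 214109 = -36.60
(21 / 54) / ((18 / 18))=7 / 18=0.39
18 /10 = 1.80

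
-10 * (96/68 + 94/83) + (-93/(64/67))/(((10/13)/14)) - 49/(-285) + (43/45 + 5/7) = -194087094463/108093888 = -1795.54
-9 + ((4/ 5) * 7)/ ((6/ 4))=-79/ 15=-5.27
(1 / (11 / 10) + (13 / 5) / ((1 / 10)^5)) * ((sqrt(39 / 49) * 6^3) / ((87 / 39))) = 8030908080 * sqrt(39) / 2233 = 22459921.58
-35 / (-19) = 35 / 19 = 1.84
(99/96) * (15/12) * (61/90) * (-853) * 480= -2861815/8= -357726.88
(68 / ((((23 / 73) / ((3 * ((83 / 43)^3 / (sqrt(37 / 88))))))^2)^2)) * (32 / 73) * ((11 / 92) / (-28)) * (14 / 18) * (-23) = 4335559354314691488362298583310280192 / 15308627624411419843763537929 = 283210191.06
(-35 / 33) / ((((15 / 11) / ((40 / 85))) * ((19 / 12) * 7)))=-32 / 969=-0.03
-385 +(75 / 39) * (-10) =-5255 / 13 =-404.23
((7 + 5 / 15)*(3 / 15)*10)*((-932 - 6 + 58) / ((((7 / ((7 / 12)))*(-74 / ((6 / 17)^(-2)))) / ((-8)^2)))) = 7467.52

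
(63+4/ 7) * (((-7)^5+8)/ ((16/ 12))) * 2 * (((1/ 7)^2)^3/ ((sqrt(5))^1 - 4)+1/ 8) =-200230.36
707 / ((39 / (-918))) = -216342 / 13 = -16641.69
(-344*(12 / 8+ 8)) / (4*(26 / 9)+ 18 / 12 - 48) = 58824 / 629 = 93.52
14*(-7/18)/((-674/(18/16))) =49/5392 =0.01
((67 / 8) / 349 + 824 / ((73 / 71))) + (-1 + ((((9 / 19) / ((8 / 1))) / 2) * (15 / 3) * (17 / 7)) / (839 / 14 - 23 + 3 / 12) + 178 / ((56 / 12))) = 7888144534679 / 9406312216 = 838.60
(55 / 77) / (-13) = -5 / 91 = -0.05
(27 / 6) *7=63 / 2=31.50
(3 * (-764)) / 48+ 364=1265 / 4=316.25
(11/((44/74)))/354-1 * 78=-55187/708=-77.95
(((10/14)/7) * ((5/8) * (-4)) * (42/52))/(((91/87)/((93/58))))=-20925/66248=-0.32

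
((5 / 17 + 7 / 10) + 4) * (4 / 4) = 849 / 170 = 4.99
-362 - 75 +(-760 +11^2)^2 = 407884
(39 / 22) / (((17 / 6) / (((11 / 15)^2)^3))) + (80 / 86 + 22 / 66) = 1.36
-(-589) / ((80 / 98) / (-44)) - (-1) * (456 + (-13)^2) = -311221 / 10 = -31122.10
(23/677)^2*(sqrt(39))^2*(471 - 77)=8128614/458329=17.74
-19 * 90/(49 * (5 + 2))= -1710/343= -4.99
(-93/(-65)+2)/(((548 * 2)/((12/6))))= 223/35620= 0.01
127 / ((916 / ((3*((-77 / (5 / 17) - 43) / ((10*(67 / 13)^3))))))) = -318918717 / 3443736350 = -0.09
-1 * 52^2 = -2704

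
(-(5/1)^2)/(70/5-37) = 25/23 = 1.09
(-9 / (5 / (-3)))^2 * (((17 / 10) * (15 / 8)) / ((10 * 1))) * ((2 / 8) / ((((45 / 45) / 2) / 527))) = 19593333 / 8000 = 2449.17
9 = 9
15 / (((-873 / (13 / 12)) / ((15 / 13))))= -25 / 1164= -0.02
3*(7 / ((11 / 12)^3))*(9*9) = 2939328 / 1331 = 2208.36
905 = 905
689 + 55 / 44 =2761 / 4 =690.25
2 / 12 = 1 / 6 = 0.17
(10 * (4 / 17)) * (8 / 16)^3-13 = -216 / 17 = -12.71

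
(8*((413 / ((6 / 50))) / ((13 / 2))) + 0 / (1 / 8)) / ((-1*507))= -165200 / 19773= -8.35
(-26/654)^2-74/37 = -213689/106929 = -2.00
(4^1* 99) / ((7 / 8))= 3168 / 7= 452.57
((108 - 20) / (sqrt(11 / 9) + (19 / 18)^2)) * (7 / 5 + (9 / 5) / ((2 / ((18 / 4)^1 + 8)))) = 651021624 / 10085 - 194765472 * sqrt(11) / 10085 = 501.50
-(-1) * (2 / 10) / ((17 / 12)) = 12 / 85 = 0.14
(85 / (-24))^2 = 7225 / 576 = 12.54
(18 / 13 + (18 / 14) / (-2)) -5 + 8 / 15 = -10169 / 2730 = -3.72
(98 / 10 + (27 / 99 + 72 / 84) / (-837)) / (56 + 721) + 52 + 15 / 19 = 83731837283 / 1585767645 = 52.80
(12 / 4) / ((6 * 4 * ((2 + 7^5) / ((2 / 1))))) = 1 / 67236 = 0.00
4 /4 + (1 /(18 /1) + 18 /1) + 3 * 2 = 451 /18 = 25.06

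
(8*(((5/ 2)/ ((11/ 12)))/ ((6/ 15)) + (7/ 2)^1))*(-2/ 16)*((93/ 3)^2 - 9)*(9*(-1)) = 972468/ 11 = 88406.18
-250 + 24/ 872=-27247/ 109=-249.97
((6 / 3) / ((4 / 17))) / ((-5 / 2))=-17 / 5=-3.40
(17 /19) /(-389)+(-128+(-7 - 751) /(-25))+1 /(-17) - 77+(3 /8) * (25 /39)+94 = -26298158521 /326682200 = -80.50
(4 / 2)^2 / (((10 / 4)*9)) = 8 / 45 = 0.18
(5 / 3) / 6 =5 / 18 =0.28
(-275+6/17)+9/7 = -32530/119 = -273.36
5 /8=0.62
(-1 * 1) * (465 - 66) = -399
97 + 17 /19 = 1860 /19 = 97.89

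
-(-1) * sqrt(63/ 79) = 3 * sqrt(553)/ 79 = 0.89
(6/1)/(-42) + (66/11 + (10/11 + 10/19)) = 10669/1463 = 7.29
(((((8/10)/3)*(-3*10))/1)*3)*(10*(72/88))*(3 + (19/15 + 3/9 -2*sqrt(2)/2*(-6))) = -12960*sqrt(2)/11 -9936/11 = -2569.47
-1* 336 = -336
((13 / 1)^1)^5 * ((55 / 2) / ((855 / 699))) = 951623959 / 114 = 8347578.59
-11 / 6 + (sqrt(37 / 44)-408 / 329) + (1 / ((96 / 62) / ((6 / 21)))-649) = -5147315 / 7896 + sqrt(407) / 22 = -650.97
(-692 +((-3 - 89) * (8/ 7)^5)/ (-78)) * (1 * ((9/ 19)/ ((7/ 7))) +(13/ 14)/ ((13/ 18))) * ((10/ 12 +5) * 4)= -9041599760/ 319333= -28314.02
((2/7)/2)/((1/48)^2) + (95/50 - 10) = 321.04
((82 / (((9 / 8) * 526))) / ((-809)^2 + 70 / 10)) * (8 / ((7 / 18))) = 656 / 150614051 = 0.00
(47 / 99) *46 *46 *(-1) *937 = -93186524 / 99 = -941278.02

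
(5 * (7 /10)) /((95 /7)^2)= 343 /18050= 0.02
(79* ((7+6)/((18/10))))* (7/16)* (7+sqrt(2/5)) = 7189* sqrt(10)/144+251615/144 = 1905.20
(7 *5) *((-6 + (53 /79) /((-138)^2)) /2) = -315938105 /3008952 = -105.00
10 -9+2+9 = 12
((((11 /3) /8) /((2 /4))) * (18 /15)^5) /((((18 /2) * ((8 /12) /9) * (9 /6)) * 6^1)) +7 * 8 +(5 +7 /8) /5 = 1438879 /25000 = 57.56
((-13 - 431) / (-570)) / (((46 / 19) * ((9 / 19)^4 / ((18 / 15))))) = 9643754 / 1257525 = 7.67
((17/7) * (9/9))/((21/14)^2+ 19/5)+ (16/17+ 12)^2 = 41093060/244783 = 167.88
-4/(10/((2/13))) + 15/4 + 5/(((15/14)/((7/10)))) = 6.96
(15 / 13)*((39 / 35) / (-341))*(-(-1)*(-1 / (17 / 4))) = 36 / 40579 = 0.00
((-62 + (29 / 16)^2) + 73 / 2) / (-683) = 5687 / 174848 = 0.03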